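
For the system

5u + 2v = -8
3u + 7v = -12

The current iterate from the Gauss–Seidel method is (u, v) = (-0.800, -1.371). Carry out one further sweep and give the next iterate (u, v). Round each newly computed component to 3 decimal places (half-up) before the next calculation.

One sweep:
  u = (-8 - (2)·-1.371) / (5) = -1.052
  v = (-12 - (3)·-1.052) / (7) = -1.263

(-1.052, -1.263)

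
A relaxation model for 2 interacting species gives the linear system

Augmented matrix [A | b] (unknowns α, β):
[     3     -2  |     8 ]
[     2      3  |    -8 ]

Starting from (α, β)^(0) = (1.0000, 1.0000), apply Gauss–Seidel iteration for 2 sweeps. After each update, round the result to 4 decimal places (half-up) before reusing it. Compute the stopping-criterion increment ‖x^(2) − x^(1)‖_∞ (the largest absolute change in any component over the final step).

3.9259

Iteration 1:
  α = (8 - (-2)·1.0000) / (3) = 3.3333
  β = (-8 - (2)·3.3333) / (3) = -4.8889
Iteration 2:
  α = (8 - (-2)·-4.8889) / (3) = -0.5926
  β = (-8 - (2)·-0.5926) / (3) = -2.2716
Change: (-3.9259, 2.6173) → max |·| = 3.9259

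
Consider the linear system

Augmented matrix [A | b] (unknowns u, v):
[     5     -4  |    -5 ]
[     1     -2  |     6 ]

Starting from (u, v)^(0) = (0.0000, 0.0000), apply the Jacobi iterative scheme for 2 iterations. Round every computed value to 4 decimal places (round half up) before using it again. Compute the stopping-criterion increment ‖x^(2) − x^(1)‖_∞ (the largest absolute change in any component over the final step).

2.4000

Iteration 1:
  u = (-5 - (-4)·0.0000) / (5) = -1.0000
  v = (6 - (1)·0.0000) / (-2) = -3.0000
Iteration 2:
  u = (-5 - (-4)·-3.0000) / (5) = -3.4000
  v = (6 - (1)·-1.0000) / (-2) = -3.5000
Change: (-2.4000, -0.5000) → max |·| = 2.4000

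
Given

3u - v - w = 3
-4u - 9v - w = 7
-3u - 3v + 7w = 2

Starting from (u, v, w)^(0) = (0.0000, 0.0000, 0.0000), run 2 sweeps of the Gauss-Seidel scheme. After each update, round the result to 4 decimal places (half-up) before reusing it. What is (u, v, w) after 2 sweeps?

Iteration 1:
  u = (3 - (-1)·0.0000 - (-1)·0.0000) / (3) = 1.0000
  v = (7 - (-4)·1.0000 - (-1)·0.0000) / (-9) = -1.2222
  w = (2 - (-3)·1.0000 - (-3)·-1.2222) / (7) = 0.1905
Iteration 2:
  u = (3 - (-1)·-1.2222 - (-1)·0.1905) / (3) = 0.6561
  v = (7 - (-4)·0.6561 - (-1)·0.1905) / (-9) = -1.0905
  w = (2 - (-3)·0.6561 - (-3)·-1.0905) / (7) = 0.0995

(0.6561, -1.0905, 0.0995)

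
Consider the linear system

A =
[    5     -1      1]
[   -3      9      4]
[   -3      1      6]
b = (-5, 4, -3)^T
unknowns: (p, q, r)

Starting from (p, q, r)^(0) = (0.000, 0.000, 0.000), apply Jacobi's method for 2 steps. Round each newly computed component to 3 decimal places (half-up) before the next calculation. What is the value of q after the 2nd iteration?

Iteration 1:
  p = (-5 - (-1)·0.000 - (1)·0.000) / (5) = -1.000
  q = (4 - (-3)·0.000 - (4)·0.000) / (9) = 0.444
  r = (-3 - (-3)·0.000 - (1)·0.000) / (6) = -0.500
Iteration 2:
  p = (-5 - (-1)·0.444 - (1)·-0.500) / (5) = -0.811
  q = (4 - (-3)·-1.000 - (4)·-0.500) / (9) = 0.333
  r = (-3 - (-3)·-1.000 - (1)·0.444) / (6) = -1.074

0.333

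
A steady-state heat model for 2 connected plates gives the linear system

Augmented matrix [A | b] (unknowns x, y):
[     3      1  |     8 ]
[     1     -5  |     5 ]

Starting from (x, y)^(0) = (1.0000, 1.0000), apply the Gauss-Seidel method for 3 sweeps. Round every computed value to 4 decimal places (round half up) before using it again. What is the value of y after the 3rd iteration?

Iteration 1:
  x = (8 - (1)·1.0000) / (3) = 2.3333
  y = (5 - (1)·2.3333) / (-5) = -0.5333
Iteration 2:
  x = (8 - (1)·-0.5333) / (3) = 2.8444
  y = (5 - (1)·2.8444) / (-5) = -0.4311
Iteration 3:
  x = (8 - (1)·-0.4311) / (3) = 2.8104
  y = (5 - (1)·2.8104) / (-5) = -0.4379

-0.4379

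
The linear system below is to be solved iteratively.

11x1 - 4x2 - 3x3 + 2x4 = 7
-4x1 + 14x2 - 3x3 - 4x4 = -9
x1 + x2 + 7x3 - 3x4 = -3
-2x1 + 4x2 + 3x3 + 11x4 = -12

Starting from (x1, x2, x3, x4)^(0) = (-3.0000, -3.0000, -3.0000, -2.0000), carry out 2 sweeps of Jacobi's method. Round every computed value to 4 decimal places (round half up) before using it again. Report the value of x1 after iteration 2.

Iteration 1:
  x1 = (7 - (-4)·-3.0000 - (-3)·-3.0000 - (2)·-2.0000) / (11) = -0.9091
  x2 = (-9 - (-4)·-3.0000 - (-3)·-3.0000 - (-4)·-2.0000) / (14) = -2.7143
  x3 = (-3 - (1)·-3.0000 - (1)·-3.0000 - (-3)·-2.0000) / (7) = -0.4286
  x4 = (-12 - (-2)·-3.0000 - (4)·-3.0000 - (3)·-3.0000) / (11) = 0.2727
Iteration 2:
  x1 = (7 - (-4)·-2.7143 - (-3)·-0.4286 - (2)·0.2727) / (11) = -0.5171
  x2 = (-9 - (-4)·-0.9091 - (-3)·-0.4286 - (-4)·0.2727) / (14) = -0.9165
  x3 = (-3 - (1)·-0.9091 - (1)·-2.7143 - (-3)·0.2727) / (7) = 0.2059
  x4 = (-12 - (-2)·-0.9091 - (4)·-2.7143 - (3)·-0.4286) / (11) = -0.1523

-0.5171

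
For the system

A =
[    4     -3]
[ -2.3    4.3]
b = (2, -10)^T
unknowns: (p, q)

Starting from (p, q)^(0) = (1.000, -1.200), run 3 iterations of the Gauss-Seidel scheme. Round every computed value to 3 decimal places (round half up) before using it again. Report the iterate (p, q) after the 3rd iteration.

(-1.808, -3.293)

Iteration 1:
  p = (2 - (-3)·-1.200) / (4) = -0.400
  q = (-10 - (-2.3)·-0.400) / (4.3) = -2.540
Iteration 2:
  p = (2 - (-3)·-2.540) / (4) = -1.405
  q = (-10 - (-2.3)·-1.405) / (4.3) = -3.077
Iteration 3:
  p = (2 - (-3)·-3.077) / (4) = -1.808
  q = (-10 - (-2.3)·-1.808) / (4.3) = -3.293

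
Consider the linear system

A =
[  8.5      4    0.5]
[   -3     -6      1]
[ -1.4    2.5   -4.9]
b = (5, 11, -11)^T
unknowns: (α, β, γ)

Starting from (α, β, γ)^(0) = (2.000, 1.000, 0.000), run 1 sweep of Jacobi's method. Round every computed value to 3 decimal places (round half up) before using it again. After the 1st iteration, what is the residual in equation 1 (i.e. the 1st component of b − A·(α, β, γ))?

14.237

Iteration 1:
  α = (5 - (4)·1.000 - (0.5)·0.000) / (8.5) = 0.118
  β = (11 - (-3)·2.000 - (1)·0.000) / (-6) = -2.833
  γ = (-11 - (-1.4)·2.000 - (2.5)·1.000) / (-4.9) = 2.184
Residual b − A·x = (14.237, -7.828, 6.949)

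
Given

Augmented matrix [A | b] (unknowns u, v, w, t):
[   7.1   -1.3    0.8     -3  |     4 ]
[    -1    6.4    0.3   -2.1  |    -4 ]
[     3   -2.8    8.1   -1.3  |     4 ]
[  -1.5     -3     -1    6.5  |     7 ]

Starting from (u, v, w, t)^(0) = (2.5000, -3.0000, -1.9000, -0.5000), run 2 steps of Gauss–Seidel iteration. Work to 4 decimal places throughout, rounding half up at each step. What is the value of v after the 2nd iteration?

-0.2584

Iteration 1:
  u = (4 - (-1.3)·-3.0000 - (0.8)·-1.9000 - (-3)·-0.5000) / (7.1) = 0.0169
  v = (-4 - (-1)·0.0169 - (0.3)·-1.9000 - (-2.1)·-0.5000) / (6.4) = -0.6974
  w = (4 - (3)·0.0169 - (-2.8)·-0.6974 - (-1.3)·-0.5000) / (8.1) = 0.1662
  t = (7 - (-1.5)·0.0169 - (-3)·-0.6974 - (-1)·0.1662) / (6.5) = 0.7845
Iteration 2:
  u = (4 - (-1.3)·-0.6974 - (0.8)·0.1662 - (-3)·0.7845) / (7.1) = 0.7484
  v = (-4 - (-1)·0.7484 - (0.3)·0.1662 - (-2.1)·0.7845) / (6.4) = -0.2584
  w = (4 - (3)·0.7484 - (-2.8)·-0.2584 - (-1.3)·0.7845) / (8.1) = 0.2532
  t = (7 - (-1.5)·0.7484 - (-3)·-0.2584 - (-1)·0.2532) / (6.5) = 1.1693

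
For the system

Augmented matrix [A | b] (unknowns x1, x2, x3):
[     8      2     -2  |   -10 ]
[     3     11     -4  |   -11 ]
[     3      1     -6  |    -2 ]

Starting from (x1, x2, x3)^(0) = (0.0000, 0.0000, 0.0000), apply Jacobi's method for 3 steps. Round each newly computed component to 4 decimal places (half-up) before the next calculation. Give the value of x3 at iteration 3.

-0.2147

Iteration 1:
  x1 = (-10 - (2)·0.0000 - (-2)·0.0000) / (8) = -1.2500
  x2 = (-11 - (3)·0.0000 - (-4)·0.0000) / (11) = -1.0000
  x3 = (-2 - (3)·0.0000 - (1)·0.0000) / (-6) = 0.3333
Iteration 2:
  x1 = (-10 - (2)·-1.0000 - (-2)·0.3333) / (8) = -0.9167
  x2 = (-11 - (3)·-1.2500 - (-4)·0.3333) / (11) = -0.5379
  x3 = (-2 - (3)·-1.2500 - (1)·-1.0000) / (-6) = -0.4583
Iteration 3:
  x1 = (-10 - (2)·-0.5379 - (-2)·-0.4583) / (8) = -1.2301
  x2 = (-11 - (3)·-0.9167 - (-4)·-0.4583) / (11) = -0.9166
  x3 = (-2 - (3)·-0.9167 - (1)·-0.5379) / (-6) = -0.2147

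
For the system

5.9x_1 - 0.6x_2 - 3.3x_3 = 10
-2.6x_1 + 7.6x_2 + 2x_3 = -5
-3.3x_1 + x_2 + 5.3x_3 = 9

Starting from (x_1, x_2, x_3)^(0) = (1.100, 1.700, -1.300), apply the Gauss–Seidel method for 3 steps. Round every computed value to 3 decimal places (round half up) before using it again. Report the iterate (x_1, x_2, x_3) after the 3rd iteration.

Iteration 1:
  x_1 = (10 - (-0.6)·1.700 - (-3.3)·-1.300) / (5.9) = 1.141
  x_2 = (-5 - (-2.6)·1.141 - (2)·-1.300) / (7.6) = 0.075
  x_3 = (9 - (-3.3)·1.141 - (1)·0.075) / (5.3) = 2.394
Iteration 2:
  x_1 = (10 - (-0.6)·0.075 - (-3.3)·2.394) / (5.9) = 3.042
  x_2 = (-5 - (-2.6)·3.042 - (2)·2.394) / (7.6) = -0.247
  x_3 = (9 - (-3.3)·3.042 - (1)·-0.247) / (5.3) = 3.639
Iteration 3:
  x_1 = (10 - (-0.6)·-0.247 - (-3.3)·3.639) / (5.9) = 3.705
  x_2 = (-5 - (-2.6)·3.705 - (2)·3.639) / (7.6) = -0.348
  x_3 = (9 - (-3.3)·3.705 - (1)·-0.348) / (5.3) = 4.071

(3.705, -0.348, 4.071)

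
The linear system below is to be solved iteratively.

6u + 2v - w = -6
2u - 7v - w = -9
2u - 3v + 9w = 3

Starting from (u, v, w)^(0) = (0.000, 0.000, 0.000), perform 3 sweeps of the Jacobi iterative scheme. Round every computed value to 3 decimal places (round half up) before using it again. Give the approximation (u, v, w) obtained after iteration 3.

Iteration 1:
  u = (-6 - (2)·0.000 - (-1)·0.000) / (6) = -1.000
  v = (-9 - (2)·0.000 - (-1)·0.000) / (-7) = 1.286
  w = (3 - (2)·0.000 - (-3)·0.000) / (9) = 0.333
Iteration 2:
  u = (-6 - (2)·1.286 - (-1)·0.333) / (6) = -1.373
  v = (-9 - (2)·-1.000 - (-1)·0.333) / (-7) = 0.952
  w = (3 - (2)·-1.000 - (-3)·1.286) / (9) = 0.984
Iteration 3:
  u = (-6 - (2)·0.952 - (-1)·0.984) / (6) = -1.153
  v = (-9 - (2)·-1.373 - (-1)·0.984) / (-7) = 0.753
  w = (3 - (2)·-1.373 - (-3)·0.952) / (9) = 0.956

(-1.153, 0.753, 0.956)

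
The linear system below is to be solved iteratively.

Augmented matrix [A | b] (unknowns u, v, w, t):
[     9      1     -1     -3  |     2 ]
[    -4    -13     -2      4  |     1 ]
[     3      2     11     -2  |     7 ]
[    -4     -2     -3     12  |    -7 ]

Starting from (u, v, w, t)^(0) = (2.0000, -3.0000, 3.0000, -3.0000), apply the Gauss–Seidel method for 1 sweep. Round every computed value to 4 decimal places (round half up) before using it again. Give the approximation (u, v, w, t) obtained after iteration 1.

(-0.1111, -1.4274, 0.3807, -0.7631)

Iteration 1:
  u = (2 - (1)·-3.0000 - (-1)·3.0000 - (-3)·-3.0000) / (9) = -0.1111
  v = (1 - (-4)·-0.1111 - (-2)·3.0000 - (4)·-3.0000) / (-13) = -1.4274
  w = (7 - (3)·-0.1111 - (2)·-1.4274 - (-2)·-3.0000) / (11) = 0.3807
  t = (-7 - (-4)·-0.1111 - (-2)·-1.4274 - (-3)·0.3807) / (12) = -0.7631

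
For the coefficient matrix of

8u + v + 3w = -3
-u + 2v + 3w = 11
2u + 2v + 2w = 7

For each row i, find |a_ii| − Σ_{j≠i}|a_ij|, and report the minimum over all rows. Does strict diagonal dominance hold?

-2

row 1: |8| − (1+3) = 4
row 2: |2| − (1+3) = -2
row 3: |2| − (2+2) = -2
minimum over rows = -2 → not strictly diagonally dominant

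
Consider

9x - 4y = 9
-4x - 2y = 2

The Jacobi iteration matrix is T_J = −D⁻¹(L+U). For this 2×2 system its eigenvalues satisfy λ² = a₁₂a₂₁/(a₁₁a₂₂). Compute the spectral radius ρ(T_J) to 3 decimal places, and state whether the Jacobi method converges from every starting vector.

a₁₂a₂₁/(a₁₁a₂₂) = (-4)·(-4) / ((9)·(-2)) = -0.888889
ρ = √|-0.888889| = √0.888889 = 0.943
ρ < 1, so Jacobi converges

0.943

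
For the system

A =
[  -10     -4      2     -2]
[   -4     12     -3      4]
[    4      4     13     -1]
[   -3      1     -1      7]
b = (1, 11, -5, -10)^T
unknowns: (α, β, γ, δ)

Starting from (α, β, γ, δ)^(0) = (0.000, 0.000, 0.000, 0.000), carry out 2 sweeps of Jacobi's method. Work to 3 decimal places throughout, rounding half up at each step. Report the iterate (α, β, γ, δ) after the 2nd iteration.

(-0.258, 1.263, -0.746, -1.657)

Iteration 1:
  α = (1 - (-4)·0.000 - (2)·0.000 - (-2)·0.000) / (-10) = -0.100
  β = (11 - (-4)·0.000 - (-3)·0.000 - (4)·0.000) / (12) = 0.917
  γ = (-5 - (4)·0.000 - (4)·0.000 - (-1)·0.000) / (13) = -0.385
  δ = (-10 - (-3)·0.000 - (1)·0.000 - (-1)·0.000) / (7) = -1.429
Iteration 2:
  α = (1 - (-4)·0.917 - (2)·-0.385 - (-2)·-1.429) / (-10) = -0.258
  β = (11 - (-4)·-0.100 - (-3)·-0.385 - (4)·-1.429) / (12) = 1.263
  γ = (-5 - (4)·-0.100 - (4)·0.917 - (-1)·-1.429) / (13) = -0.746
  δ = (-10 - (-3)·-0.100 - (1)·0.917 - (-1)·-0.385) / (7) = -1.657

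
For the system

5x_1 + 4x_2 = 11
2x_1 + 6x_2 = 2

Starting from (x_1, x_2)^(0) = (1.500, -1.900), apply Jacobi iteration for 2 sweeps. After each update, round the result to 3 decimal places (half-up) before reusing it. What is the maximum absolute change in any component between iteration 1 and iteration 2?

Iteration 1:
  x_1 = (11 - (4)·-1.900) / (5) = 3.720
  x_2 = (2 - (2)·1.500) / (6) = -0.167
Iteration 2:
  x_1 = (11 - (4)·-0.167) / (5) = 2.334
  x_2 = (2 - (2)·3.720) / (6) = -0.907
Change: (-1.386, -0.740) → max |·| = 1.386

1.386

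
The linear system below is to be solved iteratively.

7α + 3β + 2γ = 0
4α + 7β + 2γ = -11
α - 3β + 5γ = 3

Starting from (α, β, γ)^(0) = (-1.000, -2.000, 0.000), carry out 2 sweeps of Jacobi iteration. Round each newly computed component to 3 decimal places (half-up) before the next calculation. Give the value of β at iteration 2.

-1.947

Iteration 1:
  α = (0 - (3)·-2.000 - (2)·0.000) / (7) = 0.857
  β = (-11 - (4)·-1.000 - (2)·0.000) / (7) = -1.000
  γ = (3 - (1)·-1.000 - (-3)·-2.000) / (5) = -0.400
Iteration 2:
  α = (0 - (3)·-1.000 - (2)·-0.400) / (7) = 0.543
  β = (-11 - (4)·0.857 - (2)·-0.400) / (7) = -1.947
  γ = (3 - (1)·0.857 - (-3)·-1.000) / (5) = -0.171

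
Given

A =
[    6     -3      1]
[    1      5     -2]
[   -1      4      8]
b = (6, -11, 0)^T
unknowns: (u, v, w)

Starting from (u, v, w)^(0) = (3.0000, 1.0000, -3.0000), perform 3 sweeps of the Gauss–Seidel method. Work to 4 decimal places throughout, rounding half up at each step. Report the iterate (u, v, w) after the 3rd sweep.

Iteration 1:
  u = (6 - (-3)·1.0000 - (1)·-3.0000) / (6) = 2.0000
  v = (-11 - (1)·2.0000 - (-2)·-3.0000) / (5) = -3.8000
  w = (0 - (-1)·2.0000 - (4)·-3.8000) / (8) = 2.1500
Iteration 2:
  u = (6 - (-3)·-3.8000 - (1)·2.1500) / (6) = -1.2583
  v = (-11 - (1)·-1.2583 - (-2)·2.1500) / (5) = -1.0883
  w = (0 - (-1)·-1.2583 - (4)·-1.0883) / (8) = 0.3869
Iteration 3:
  u = (6 - (-3)·-1.0883 - (1)·0.3869) / (6) = 0.3914
  v = (-11 - (1)·0.3914 - (-2)·0.3869) / (5) = -2.1235
  w = (0 - (-1)·0.3914 - (4)·-2.1235) / (8) = 1.1107

(0.3914, -2.1235, 1.1107)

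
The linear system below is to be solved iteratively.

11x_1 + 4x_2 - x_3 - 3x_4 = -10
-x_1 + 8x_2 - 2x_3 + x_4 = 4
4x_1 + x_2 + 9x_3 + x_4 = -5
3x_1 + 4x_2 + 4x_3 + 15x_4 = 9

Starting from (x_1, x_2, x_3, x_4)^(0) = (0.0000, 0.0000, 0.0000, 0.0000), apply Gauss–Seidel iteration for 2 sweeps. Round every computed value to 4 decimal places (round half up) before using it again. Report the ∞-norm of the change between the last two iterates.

0.1348

Iteration 1:
  x_1 = (-10 - (4)·0.0000 - (-1)·0.0000 - (-3)·0.0000) / (11) = -0.9091
  x_2 = (4 - (-1)·-0.9091 - (-2)·0.0000 - (1)·0.0000) / (8) = 0.3864
  x_3 = (-5 - (4)·-0.9091 - (1)·0.3864 - (1)·0.0000) / (9) = -0.1944
  x_4 = (9 - (3)·-0.9091 - (4)·0.3864 - (4)·-0.1944) / (15) = 0.7306
Iteration 2:
  x_1 = (-10 - (4)·0.3864 - (-1)·-0.1944 - (-3)·0.7306) / (11) = -0.8680
  x_2 = (4 - (-1)·-0.8680 - (-2)·-0.1944 - (1)·0.7306) / (8) = 0.2516
  x_3 = (-5 - (4)·-0.8680 - (1)·0.2516 - (1)·0.7306) / (9) = -0.2789
  x_4 = (9 - (3)·-0.8680 - (4)·0.2516 - (4)·-0.2789) / (15) = 0.7809
Change: (0.0411, -0.1348, -0.0845, 0.0503) → max |·| = 0.1348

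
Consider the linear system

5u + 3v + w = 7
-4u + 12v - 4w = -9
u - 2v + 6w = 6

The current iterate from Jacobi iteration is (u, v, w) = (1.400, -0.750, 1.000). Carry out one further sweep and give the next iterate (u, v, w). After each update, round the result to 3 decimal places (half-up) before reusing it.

(1.650, 0.050, 0.517)

One sweep:
  u = (7 - (3)·-0.750 - (1)·1.000) / (5) = 1.650
  v = (-9 - (-4)·1.400 - (-4)·1.000) / (12) = 0.050
  w = (6 - (1)·1.400 - (-2)·-0.750) / (6) = 0.517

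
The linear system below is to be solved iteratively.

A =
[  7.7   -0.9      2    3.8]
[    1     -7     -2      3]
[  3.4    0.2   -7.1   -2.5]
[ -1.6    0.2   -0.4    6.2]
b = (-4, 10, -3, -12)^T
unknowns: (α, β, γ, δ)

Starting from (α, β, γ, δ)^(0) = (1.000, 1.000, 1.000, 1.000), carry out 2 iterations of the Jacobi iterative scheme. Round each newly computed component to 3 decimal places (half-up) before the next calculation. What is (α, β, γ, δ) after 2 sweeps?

Iteration 1:
  α = (-4 - (-0.9)·1.000 - (2)·1.000 - (3.8)·1.000) / (7.7) = -1.156
  β = (10 - (1)·1.000 - (-2)·1.000 - (3)·1.000) / (-7) = -1.143
  γ = (-3 - (3.4)·1.000 - (0.2)·1.000 - (-2.5)·1.000) / (-7.1) = 0.577
  δ = (-12 - (-1.6)·1.000 - (0.2)·1.000 - (-0.4)·1.000) / (6.2) = -1.645
Iteration 2:
  α = (-4 - (-0.9)·-1.143 - (2)·0.577 - (3.8)·-1.645) / (7.7) = 0.009
  β = (10 - (1)·-1.156 - (-2)·0.577 - (3)·-1.645) / (-7) = -2.464
  γ = (-3 - (3.4)·-1.156 - (0.2)·-1.143 - (-2.5)·-1.645) / (-7.1) = 0.416
  δ = (-12 - (-1.6)·-1.156 - (0.2)·-1.143 - (-0.4)·0.577) / (6.2) = -2.160

(0.009, -2.464, 0.416, -2.160)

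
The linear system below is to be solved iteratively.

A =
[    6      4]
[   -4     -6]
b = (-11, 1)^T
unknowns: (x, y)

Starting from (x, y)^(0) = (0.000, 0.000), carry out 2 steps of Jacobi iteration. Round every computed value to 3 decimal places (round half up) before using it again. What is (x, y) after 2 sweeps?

(-1.722, 1.055)

Iteration 1:
  x = (-11 - (4)·0.000) / (6) = -1.833
  y = (1 - (-4)·0.000) / (-6) = -0.167
Iteration 2:
  x = (-11 - (4)·-0.167) / (6) = -1.722
  y = (1 - (-4)·-1.833) / (-6) = 1.055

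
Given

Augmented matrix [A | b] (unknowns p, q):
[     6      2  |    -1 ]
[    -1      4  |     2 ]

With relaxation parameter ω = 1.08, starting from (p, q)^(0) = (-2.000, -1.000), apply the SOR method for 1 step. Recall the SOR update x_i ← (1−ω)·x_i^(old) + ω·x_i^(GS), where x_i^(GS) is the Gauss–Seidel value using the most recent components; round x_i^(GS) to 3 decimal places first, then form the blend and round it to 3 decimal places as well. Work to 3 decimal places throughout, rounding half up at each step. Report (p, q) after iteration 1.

(0.340, 0.712)

Iteration 1:
  p: GS value = (-1 - (2)·-1.000) / (6) = 0.167;  p ← (1−ω)·-2.000 + ω·0.167 = 0.340
  q: GS value = (2 - (-1)·0.340) / (4) = 0.585;  q ← (1−ω)·-1.000 + ω·0.585 = 0.712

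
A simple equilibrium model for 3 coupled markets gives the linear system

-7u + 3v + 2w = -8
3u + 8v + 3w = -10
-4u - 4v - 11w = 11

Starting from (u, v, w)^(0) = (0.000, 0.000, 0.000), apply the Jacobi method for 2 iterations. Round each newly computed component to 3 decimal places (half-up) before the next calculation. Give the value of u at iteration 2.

Iteration 1:
  u = (-8 - (3)·0.000 - (2)·0.000) / (-7) = 1.143
  v = (-10 - (3)·0.000 - (3)·0.000) / (8) = -1.250
  w = (11 - (-4)·0.000 - (-4)·0.000) / (-11) = -1.000
Iteration 2:
  u = (-8 - (3)·-1.250 - (2)·-1.000) / (-7) = 0.321
  v = (-10 - (3)·1.143 - (3)·-1.000) / (8) = -1.304
  w = (11 - (-4)·1.143 - (-4)·-1.250) / (-11) = -0.961

0.321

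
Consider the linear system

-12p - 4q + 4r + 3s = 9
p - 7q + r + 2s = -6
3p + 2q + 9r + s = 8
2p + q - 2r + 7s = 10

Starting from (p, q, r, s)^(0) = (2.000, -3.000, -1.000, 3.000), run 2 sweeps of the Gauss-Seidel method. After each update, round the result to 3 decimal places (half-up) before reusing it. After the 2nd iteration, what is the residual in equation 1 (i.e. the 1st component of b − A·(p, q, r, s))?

Iteration 1:
  p = (9 - (-4)·-3.000 - (4)·-1.000 - (3)·3.000) / (-12) = 0.667
  q = (-6 - (1)·0.667 - (1)·-1.000 - (2)·3.000) / (-7) = 1.667
  r = (8 - (3)·0.667 - (2)·1.667 - (1)·3.000) / (9) = -0.037
  s = (10 - (2)·0.667 - (1)·1.667 - (-2)·-0.037) / (7) = 0.989
Iteration 2:
  p = (9 - (-4)·1.667 - (4)·-0.037 - (3)·0.989) / (-12) = -1.071
  q = (-6 - (1)·-1.071 - (1)·-0.037 - (2)·0.989) / (-7) = 0.981
  r = (8 - (3)·-1.071 - (2)·0.981 - (1)·0.989) / (9) = 0.918
  s = (10 - (2)·-1.071 - (1)·0.981 - (-2)·0.918) / (7) = 1.857
Residual b − A·x = (-9.171, -2.694, -0.868, -0.002)

-9.171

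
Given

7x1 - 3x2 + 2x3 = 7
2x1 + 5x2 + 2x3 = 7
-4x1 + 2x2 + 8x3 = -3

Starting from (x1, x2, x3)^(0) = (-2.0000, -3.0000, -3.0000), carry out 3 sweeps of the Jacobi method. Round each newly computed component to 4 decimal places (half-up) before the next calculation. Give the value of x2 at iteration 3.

0.7214

Iteration 1:
  x1 = (7 - (-3)·-3.0000 - (2)·-3.0000) / (7) = 0.5714
  x2 = (7 - (2)·-2.0000 - (2)·-3.0000) / (5) = 3.4000
  x3 = (-3 - (-4)·-2.0000 - (2)·-3.0000) / (8) = -0.6250
Iteration 2:
  x1 = (7 - (-3)·3.4000 - (2)·-0.6250) / (7) = 2.6357
  x2 = (7 - (2)·0.5714 - (2)·-0.6250) / (5) = 1.4214
  x3 = (-3 - (-4)·0.5714 - (2)·3.4000) / (8) = -0.9393
Iteration 3:
  x1 = (7 - (-3)·1.4214 - (2)·-0.9393) / (7) = 1.8775
  x2 = (7 - (2)·2.6357 - (2)·-0.9393) / (5) = 0.7214
  x3 = (-3 - (-4)·2.6357 - (2)·1.4214) / (8) = 0.5875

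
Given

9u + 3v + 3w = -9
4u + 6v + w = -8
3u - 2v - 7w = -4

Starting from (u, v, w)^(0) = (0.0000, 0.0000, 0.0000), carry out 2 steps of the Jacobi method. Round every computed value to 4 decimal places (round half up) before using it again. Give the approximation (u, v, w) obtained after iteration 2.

Iteration 1:
  u = (-9 - (3)·0.0000 - (3)·0.0000) / (9) = -1.0000
  v = (-8 - (4)·0.0000 - (1)·0.0000) / (6) = -1.3333
  w = (-4 - (3)·0.0000 - (-2)·0.0000) / (-7) = 0.5714
Iteration 2:
  u = (-9 - (3)·-1.3333 - (3)·0.5714) / (9) = -0.7460
  v = (-8 - (4)·-1.0000 - (1)·0.5714) / (6) = -0.7619
  w = (-4 - (3)·-1.0000 - (-2)·-1.3333) / (-7) = 0.5238

(-0.7460, -0.7619, 0.5238)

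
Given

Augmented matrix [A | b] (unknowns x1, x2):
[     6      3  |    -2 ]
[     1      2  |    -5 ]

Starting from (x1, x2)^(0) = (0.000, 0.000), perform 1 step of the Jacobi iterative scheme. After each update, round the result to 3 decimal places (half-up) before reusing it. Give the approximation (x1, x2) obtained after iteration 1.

(-0.333, -2.500)

Iteration 1:
  x1 = (-2 - (3)·0.000) / (6) = -0.333
  x2 = (-5 - (1)·0.000) / (2) = -2.500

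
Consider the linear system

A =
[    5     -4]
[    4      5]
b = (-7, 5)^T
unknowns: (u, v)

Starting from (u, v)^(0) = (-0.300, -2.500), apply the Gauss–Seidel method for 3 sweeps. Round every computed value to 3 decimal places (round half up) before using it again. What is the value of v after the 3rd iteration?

Iteration 1:
  u = (-7 - (-4)·-2.500) / (5) = -3.400
  v = (5 - (4)·-3.400) / (5) = 3.720
Iteration 2:
  u = (-7 - (-4)·3.720) / (5) = 1.576
  v = (5 - (4)·1.576) / (5) = -0.261
Iteration 3:
  u = (-7 - (-4)·-0.261) / (5) = -1.609
  v = (5 - (4)·-1.609) / (5) = 2.287

2.287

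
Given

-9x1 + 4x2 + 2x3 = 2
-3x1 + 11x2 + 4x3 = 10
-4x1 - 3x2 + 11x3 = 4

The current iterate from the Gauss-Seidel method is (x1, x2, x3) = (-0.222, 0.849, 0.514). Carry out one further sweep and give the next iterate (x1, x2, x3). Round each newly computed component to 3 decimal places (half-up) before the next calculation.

(0.269, 0.796, 0.679)

One sweep:
  x1 = (2 - (4)·0.849 - (2)·0.514) / (-9) = 0.269
  x2 = (10 - (-3)·0.269 - (4)·0.514) / (11) = 0.796
  x3 = (4 - (-4)·0.269 - (-3)·0.796) / (11) = 0.679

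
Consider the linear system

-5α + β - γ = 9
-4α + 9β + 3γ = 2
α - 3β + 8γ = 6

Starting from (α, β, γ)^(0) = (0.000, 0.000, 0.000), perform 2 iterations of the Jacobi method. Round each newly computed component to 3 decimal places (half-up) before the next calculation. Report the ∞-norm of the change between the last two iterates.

1.050

Iteration 1:
  α = (9 - (1)·0.000 - (-1)·0.000) / (-5) = -1.800
  β = (2 - (-4)·0.000 - (3)·0.000) / (9) = 0.222
  γ = (6 - (1)·0.000 - (-3)·0.000) / (8) = 0.750
Iteration 2:
  α = (9 - (1)·0.222 - (-1)·0.750) / (-5) = -1.906
  β = (2 - (-4)·-1.800 - (3)·0.750) / (9) = -0.828
  γ = (6 - (1)·-1.800 - (-3)·0.222) / (8) = 1.058
Change: (-0.106, -1.050, 0.308) → max |·| = 1.050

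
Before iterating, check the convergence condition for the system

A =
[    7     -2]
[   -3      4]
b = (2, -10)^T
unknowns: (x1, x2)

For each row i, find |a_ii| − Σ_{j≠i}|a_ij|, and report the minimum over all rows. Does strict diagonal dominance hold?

1

row 1: |7| − (2) = 5
row 2: |4| − (3) = 1
minimum over rows = 1 → strictly diagonally dominant (convergence guaranteed)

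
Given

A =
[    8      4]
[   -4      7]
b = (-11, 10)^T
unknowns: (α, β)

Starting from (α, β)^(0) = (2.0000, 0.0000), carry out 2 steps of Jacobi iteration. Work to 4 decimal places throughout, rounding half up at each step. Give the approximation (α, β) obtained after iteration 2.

(-2.6607, 0.6429)

Iteration 1:
  α = (-11 - (4)·0.0000) / (8) = -1.3750
  β = (10 - (-4)·2.0000) / (7) = 2.5714
Iteration 2:
  α = (-11 - (4)·2.5714) / (8) = -2.6607
  β = (10 - (-4)·-1.3750) / (7) = 0.6429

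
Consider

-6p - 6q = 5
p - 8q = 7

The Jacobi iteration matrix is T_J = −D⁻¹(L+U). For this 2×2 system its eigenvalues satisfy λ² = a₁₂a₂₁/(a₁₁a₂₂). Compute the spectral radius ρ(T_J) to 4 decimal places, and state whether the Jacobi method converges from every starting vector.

0.3536

a₁₂a₂₁/(a₁₁a₂₂) = (-6)·(1) / ((-6)·(-8)) = -0.125000
ρ = √|-0.125000| = √0.125000 = 0.3536
ρ < 1, so Jacobi converges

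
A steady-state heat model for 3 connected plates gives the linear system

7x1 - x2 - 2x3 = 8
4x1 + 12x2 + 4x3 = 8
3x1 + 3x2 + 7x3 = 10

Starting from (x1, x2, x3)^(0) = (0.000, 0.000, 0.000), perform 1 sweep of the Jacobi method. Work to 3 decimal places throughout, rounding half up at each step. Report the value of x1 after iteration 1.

1.143

Iteration 1:
  x1 = (8 - (-1)·0.000 - (-2)·0.000) / (7) = 1.143
  x2 = (8 - (4)·0.000 - (4)·0.000) / (12) = 0.667
  x3 = (10 - (3)·0.000 - (3)·0.000) / (7) = 1.429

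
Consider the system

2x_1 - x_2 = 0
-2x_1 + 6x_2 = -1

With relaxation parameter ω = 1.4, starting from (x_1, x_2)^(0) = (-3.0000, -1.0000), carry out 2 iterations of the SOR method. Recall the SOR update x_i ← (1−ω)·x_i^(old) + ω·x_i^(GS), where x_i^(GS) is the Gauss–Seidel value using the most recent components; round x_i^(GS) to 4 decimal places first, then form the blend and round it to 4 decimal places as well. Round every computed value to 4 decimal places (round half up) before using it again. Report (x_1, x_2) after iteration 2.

(0.0800, -0.3560)

Iteration 1:
  x_1: GS value = (0 - (-1)·-1.0000) / (2) = -0.5000;  x_1 ← (1−ω)·-3.0000 + ω·-0.5000 = 0.5000
  x_2: GS value = (-1 - (-2)·0.5000) / (6) = 0.0000;  x_2 ← (1−ω)·-1.0000 + ω·0.0000 = 0.4000
Iteration 2:
  x_1: GS value = (0 - (-1)·0.4000) / (2) = 0.2000;  x_1 ← (1−ω)·0.5000 + ω·0.2000 = 0.0800
  x_2: GS value = (-1 - (-2)·0.0800) / (6) = -0.1400;  x_2 ← (1−ω)·0.4000 + ω·-0.1400 = -0.3560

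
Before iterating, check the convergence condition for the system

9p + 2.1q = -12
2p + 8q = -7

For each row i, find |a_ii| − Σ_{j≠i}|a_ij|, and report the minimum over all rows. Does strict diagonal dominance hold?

6

row 1: |9| − (2.1) = 6.9
row 2: |8| − (2) = 6
minimum over rows = 6 → strictly diagonally dominant (convergence guaranteed)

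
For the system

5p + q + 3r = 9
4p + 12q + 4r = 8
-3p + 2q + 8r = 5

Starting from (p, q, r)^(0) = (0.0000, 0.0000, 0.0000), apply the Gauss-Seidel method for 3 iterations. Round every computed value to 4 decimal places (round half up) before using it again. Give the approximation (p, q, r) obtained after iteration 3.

Iteration 1:
  p = (9 - (1)·0.0000 - (3)·0.0000) / (5) = 1.8000
  q = (8 - (4)·1.8000 - (4)·0.0000) / (12) = 0.0667
  r = (5 - (-3)·1.8000 - (2)·0.0667) / (8) = 1.2833
Iteration 2:
  p = (9 - (1)·0.0667 - (3)·1.2833) / (5) = 1.0167
  q = (8 - (4)·1.0167 - (4)·1.2833) / (12) = -0.1000
  r = (5 - (-3)·1.0167 - (2)·-0.1000) / (8) = 1.0313
Iteration 3:
  p = (9 - (1)·-0.1000 - (3)·1.0313) / (5) = 1.2012
  q = (8 - (4)·1.2012 - (4)·1.0313) / (12) = -0.0775
  r = (5 - (-3)·1.2012 - (2)·-0.0775) / (8) = 1.0948

(1.2012, -0.0775, 1.0948)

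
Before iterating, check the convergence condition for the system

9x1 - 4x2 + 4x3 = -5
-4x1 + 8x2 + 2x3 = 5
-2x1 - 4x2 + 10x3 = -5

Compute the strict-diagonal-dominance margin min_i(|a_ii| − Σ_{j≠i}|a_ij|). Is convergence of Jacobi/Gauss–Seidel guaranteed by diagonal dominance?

row 1: |9| − (4+4) = 1
row 2: |8| − (4+2) = 2
row 3: |10| − (2+4) = 4
minimum over rows = 1 → strictly diagonally dominant (convergence guaranteed)

1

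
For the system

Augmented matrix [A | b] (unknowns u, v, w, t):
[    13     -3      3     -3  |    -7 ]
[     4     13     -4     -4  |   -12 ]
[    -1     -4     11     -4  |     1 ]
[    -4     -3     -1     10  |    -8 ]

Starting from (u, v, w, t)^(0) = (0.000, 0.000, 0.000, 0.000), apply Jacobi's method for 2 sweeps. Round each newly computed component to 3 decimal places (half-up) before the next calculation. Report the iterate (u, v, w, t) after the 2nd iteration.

(-0.957, -0.976, -0.585, -1.283)

Iteration 1:
  u = (-7 - (-3)·0.000 - (3)·0.000 - (-3)·0.000) / (13) = -0.538
  v = (-12 - (4)·0.000 - (-4)·0.000 - (-4)·0.000) / (13) = -0.923
  w = (1 - (-1)·0.000 - (-4)·0.000 - (-4)·0.000) / (11) = 0.091
  t = (-8 - (-4)·0.000 - (-3)·0.000 - (-1)·0.000) / (10) = -0.800
Iteration 2:
  u = (-7 - (-3)·-0.923 - (3)·0.091 - (-3)·-0.800) / (13) = -0.957
  v = (-12 - (4)·-0.538 - (-4)·0.091 - (-4)·-0.800) / (13) = -0.976
  w = (1 - (-1)·-0.538 - (-4)·-0.923 - (-4)·-0.800) / (11) = -0.585
  t = (-8 - (-4)·-0.538 - (-3)·-0.923 - (-1)·0.091) / (10) = -1.283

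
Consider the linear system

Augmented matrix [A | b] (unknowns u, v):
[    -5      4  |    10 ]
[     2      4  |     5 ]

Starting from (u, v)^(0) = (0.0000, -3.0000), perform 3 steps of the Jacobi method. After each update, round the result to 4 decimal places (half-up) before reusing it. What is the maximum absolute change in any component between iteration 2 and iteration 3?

Iteration 1:
  u = (10 - (4)·-3.0000) / (-5) = -4.4000
  v = (5 - (2)·0.0000) / (4) = 1.2500
Iteration 2:
  u = (10 - (4)·1.2500) / (-5) = -1.0000
  v = (5 - (2)·-4.4000) / (4) = 3.4500
Iteration 3:
  u = (10 - (4)·3.4500) / (-5) = 0.7600
  v = (5 - (2)·-1.0000) / (4) = 1.7500
Change: (1.7600, -1.7000) → max |·| = 1.7600

1.7600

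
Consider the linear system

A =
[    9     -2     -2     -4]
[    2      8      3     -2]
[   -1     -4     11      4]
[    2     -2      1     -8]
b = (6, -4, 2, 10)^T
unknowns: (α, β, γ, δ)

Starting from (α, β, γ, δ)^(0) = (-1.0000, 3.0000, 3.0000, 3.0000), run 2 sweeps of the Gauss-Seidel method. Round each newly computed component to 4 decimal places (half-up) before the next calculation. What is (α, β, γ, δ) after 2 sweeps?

(-0.0492, -0.0632, 0.2064, -1.2207)

Iteration 1:
  α = (6 - (-2)·3.0000 - (-2)·3.0000 - (-4)·3.0000) / (9) = 3.3333
  β = (-4 - (2)·3.3333 - (3)·3.0000 - (-2)·3.0000) / (8) = -1.7083
  γ = (2 - (-1)·3.3333 - (-4)·-1.7083 - (4)·3.0000) / (11) = -1.2273
  δ = (10 - (2)·3.3333 - (-2)·-1.7083 - (1)·-1.2273) / (-8) = -0.1430
Iteration 2:
  α = (6 - (-2)·-1.7083 - (-2)·-1.2273 - (-4)·-0.1430) / (9) = -0.0492
  β = (-4 - (2)·-0.0492 - (3)·-1.2273 - (-2)·-0.1430) / (8) = -0.0632
  γ = (2 - (-1)·-0.0492 - (-4)·-0.0632 - (4)·-0.1430) / (11) = 0.2064
  δ = (10 - (2)·-0.0492 - (-2)·-0.0632 - (1)·0.2064) / (-8) = -1.2207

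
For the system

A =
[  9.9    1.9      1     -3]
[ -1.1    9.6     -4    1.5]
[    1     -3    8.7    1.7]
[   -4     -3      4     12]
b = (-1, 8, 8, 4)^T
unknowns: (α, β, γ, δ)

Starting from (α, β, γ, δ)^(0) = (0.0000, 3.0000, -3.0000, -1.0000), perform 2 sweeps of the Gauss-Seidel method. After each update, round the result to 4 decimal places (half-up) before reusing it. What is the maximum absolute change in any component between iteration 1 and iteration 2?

1.6439

Iteration 1:
  α = (-1 - (1.9)·3.0000 - (1)·-3.0000 - (-3)·-1.0000) / (9.9) = -0.6768
  β = (8 - (-1.1)·-0.6768 - (-4)·-3.0000 - (1.5)·-1.0000) / (9.6) = -0.3380
  γ = (8 - (1)·-0.6768 - (-3)·-0.3380 - (1.7)·-1.0000) / (8.7) = 1.0762
  δ = (4 - (-4)·-0.6768 - (-3)·-0.3380 - (4)·1.0762) / (12) = -0.3355
Iteration 2:
  α = (-1 - (1.9)·-0.3380 - (1)·1.0762 - (-3)·-0.3355) / (9.9) = -0.2465
  β = (8 - (-1.1)·-0.2465 - (-4)·1.0762 - (1.5)·-0.3355) / (9.6) = 1.3059
  γ = (8 - (1)·-0.2465 - (-3)·1.3059 - (1.7)·-0.3355) / (8.7) = 1.4637
  δ = (4 - (-4)·-0.2465 - (-3)·1.3059 - (4)·1.4637) / (12) = 0.0897
Change: (0.4303, 1.6439, 0.3875, 0.4252) → max |·| = 1.6439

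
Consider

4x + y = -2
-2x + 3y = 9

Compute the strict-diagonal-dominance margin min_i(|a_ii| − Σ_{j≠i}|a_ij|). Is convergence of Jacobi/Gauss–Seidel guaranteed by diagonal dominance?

row 1: |4| − (1) = 3
row 2: |3| − (2) = 1
minimum over rows = 1 → strictly diagonally dominant (convergence guaranteed)

1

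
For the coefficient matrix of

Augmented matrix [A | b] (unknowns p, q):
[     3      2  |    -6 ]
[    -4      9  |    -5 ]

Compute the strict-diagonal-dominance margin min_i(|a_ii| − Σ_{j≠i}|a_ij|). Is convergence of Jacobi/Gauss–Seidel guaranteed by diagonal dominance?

1

row 1: |3| − (2) = 1
row 2: |9| − (4) = 5
minimum over rows = 1 → strictly diagonally dominant (convergence guaranteed)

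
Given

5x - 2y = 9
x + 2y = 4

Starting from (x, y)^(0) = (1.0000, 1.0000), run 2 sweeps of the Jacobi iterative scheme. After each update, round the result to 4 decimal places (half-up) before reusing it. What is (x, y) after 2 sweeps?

Iteration 1:
  x = (9 - (-2)·1.0000) / (5) = 2.2000
  y = (4 - (1)·1.0000) / (2) = 1.5000
Iteration 2:
  x = (9 - (-2)·1.5000) / (5) = 2.4000
  y = (4 - (1)·2.2000) / (2) = 0.9000

(2.4000, 0.9000)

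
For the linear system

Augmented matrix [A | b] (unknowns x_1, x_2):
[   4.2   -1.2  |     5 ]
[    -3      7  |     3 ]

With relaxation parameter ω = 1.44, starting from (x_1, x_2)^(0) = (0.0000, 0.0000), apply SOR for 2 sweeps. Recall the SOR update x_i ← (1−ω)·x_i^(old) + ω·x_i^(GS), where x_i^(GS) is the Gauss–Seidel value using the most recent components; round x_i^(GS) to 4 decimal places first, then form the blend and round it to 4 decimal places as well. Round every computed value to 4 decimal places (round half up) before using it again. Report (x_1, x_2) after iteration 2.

(1.6492, 0.8979)

Iteration 1:
  x_1: GS value = (5 - (-1.2)·0.0000) / (4.2) = 1.1905;  x_1 ← (1−ω)·0.0000 + ω·1.1905 = 1.7143
  x_2: GS value = (3 - (-3)·1.7143) / (7) = 1.1633;  x_2 ← (1−ω)·0.0000 + ω·1.1633 = 1.6752
Iteration 2:
  x_1: GS value = (5 - (-1.2)·1.6752) / (4.2) = 1.6691;  x_1 ← (1−ω)·1.7143 + ω·1.6691 = 1.6492
  x_2: GS value = (3 - (-3)·1.6492) / (7) = 1.1354;  x_2 ← (1−ω)·1.6752 + ω·1.1354 = 0.8979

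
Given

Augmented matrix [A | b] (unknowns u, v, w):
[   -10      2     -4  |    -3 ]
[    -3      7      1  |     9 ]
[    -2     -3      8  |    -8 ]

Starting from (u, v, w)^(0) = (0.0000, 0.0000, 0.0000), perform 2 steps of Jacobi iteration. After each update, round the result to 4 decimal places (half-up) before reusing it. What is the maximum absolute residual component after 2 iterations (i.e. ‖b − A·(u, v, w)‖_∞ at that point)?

2.1287

Iteration 1:
  u = (-3 - (2)·0.0000 - (-4)·0.0000) / (-10) = 0.3000
  v = (9 - (-3)·0.0000 - (1)·0.0000) / (7) = 1.2857
  w = (-8 - (-2)·0.0000 - (-3)·0.0000) / (8) = -1.0000
Iteration 2:
  u = (-3 - (2)·1.2857 - (-4)·-1.0000) / (-10) = 0.9571
  v = (9 - (-3)·0.3000 - (1)·-1.0000) / (7) = 1.5571
  w = (-8 - (-2)·0.3000 - (-3)·1.2857) / (8) = -0.4429
Residual b − A·x = (1.6852, 1.4145, 2.1287); ∞-norm = 2.1287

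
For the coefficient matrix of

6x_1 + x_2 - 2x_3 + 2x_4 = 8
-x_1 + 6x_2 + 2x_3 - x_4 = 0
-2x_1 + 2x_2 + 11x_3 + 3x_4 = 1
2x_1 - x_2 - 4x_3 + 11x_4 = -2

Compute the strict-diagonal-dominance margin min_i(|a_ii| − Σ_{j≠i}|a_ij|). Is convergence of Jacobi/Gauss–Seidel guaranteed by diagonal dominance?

row 1: |6| − (1+2+2) = 1
row 2: |6| − (1+2+1) = 2
row 3: |11| − (2+2+3) = 4
row 4: |11| − (2+1+4) = 4
minimum over rows = 1 → strictly diagonally dominant (convergence guaranteed)

1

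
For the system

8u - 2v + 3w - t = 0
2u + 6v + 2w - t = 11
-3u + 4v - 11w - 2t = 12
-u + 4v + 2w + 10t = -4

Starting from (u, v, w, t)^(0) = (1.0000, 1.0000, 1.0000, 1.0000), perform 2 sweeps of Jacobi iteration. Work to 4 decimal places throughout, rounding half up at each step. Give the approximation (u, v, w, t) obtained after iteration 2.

Iteration 1:
  u = (0 - (-2)·1.0000 - (3)·1.0000 - (-1)·1.0000) / (8) = 0.0000
  v = (11 - (2)·1.0000 - (2)·1.0000 - (-1)·1.0000) / (6) = 1.3333
  w = (12 - (-3)·1.0000 - (4)·1.0000 - (-2)·1.0000) / (-11) = -1.1818
  t = (-4 - (-1)·1.0000 - (4)·1.0000 - (2)·1.0000) / (10) = -0.9000
Iteration 2:
  u = (0 - (-2)·1.3333 - (3)·-1.1818 - (-1)·-0.9000) / (8) = 0.6640
  v = (11 - (2)·0.0000 - (2)·-1.1818 - (-1)·-0.9000) / (6) = 2.0773
  w = (12 - (-3)·0.0000 - (4)·1.3333 - (-2)·-0.9000) / (-11) = -0.4424
  t = (-4 - (-1)·0.0000 - (4)·1.3333 - (2)·-1.1818) / (10) = -0.6970

(0.6640, 2.0773, -0.4424, -0.6970)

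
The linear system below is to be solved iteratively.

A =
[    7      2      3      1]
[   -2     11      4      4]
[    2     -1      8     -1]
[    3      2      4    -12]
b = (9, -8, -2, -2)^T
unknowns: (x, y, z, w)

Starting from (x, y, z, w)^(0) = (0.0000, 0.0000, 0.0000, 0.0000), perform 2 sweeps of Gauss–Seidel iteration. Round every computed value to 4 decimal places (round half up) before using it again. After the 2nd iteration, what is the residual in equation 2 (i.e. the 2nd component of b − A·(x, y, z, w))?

Iteration 1:
  x = (9 - (2)·0.0000 - (3)·0.0000 - (1)·0.0000) / (7) = 1.2857
  y = (-8 - (-2)·1.2857 - (4)·0.0000 - (4)·0.0000) / (11) = -0.4935
  z = (-2 - (2)·1.2857 - (-1)·-0.4935 - (-1)·0.0000) / (8) = -0.6331
  w = (-2 - (3)·1.2857 - (2)·-0.4935 - (4)·-0.6331) / (-12) = 0.1948
Iteration 2:
  x = (9 - (2)·-0.4935 - (3)·-0.6331 - (1)·0.1948) / (7) = 1.6702
  y = (-8 - (-2)·1.6702 - (4)·-0.6331 - (4)·0.1948) / (11) = -0.2642
  z = (-2 - (2)·1.6702 - (-1)·-0.2642 - (-1)·0.1948) / (8) = -0.6762
  w = (-2 - (3)·1.6702 - (2)·-0.2642 - (4)·-0.6762) / (-12) = 0.3148
Residual b − A·x = (-0.4492, -0.3078, 0.1198, 0.0002)

-0.3078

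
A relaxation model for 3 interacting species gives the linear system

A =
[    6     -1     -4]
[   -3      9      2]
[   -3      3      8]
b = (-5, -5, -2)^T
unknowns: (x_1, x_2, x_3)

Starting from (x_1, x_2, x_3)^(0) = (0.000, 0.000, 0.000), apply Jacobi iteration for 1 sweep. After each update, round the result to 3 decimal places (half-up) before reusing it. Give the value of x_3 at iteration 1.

Iteration 1:
  x_1 = (-5 - (-1)·0.000 - (-4)·0.000) / (6) = -0.833
  x_2 = (-5 - (-3)·0.000 - (2)·0.000) / (9) = -0.556
  x_3 = (-2 - (-3)·0.000 - (3)·0.000) / (8) = -0.250

-0.250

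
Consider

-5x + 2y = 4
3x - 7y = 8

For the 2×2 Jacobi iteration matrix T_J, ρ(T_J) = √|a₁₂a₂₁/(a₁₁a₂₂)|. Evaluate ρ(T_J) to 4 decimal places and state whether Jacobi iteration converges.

0.4140

a₁₂a₂₁/(a₁₁a₂₂) = (2)·(3) / ((-5)·(-7)) = 0.171429
ρ = √|0.171429| = √0.171429 = 0.4140
ρ < 1, so Jacobi converges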